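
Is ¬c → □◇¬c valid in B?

Valid

Tableau for the negation ¬(¬c → □◇¬c):
1. ¬(¬c → □◇¬c), 0
2. ¬c, 0
3. ¬□◇¬c, 0
4. ¬◇¬c, 1
5. c, 0
Accessibility: 0R0, 0R1, 1R0, 1R1
Branch closes: c and ¬c both at 0.
Every branch of the negation's tableau closes; the branch above is one of them.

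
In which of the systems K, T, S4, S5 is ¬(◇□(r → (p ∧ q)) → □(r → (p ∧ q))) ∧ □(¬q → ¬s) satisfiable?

K, T, S4

S4-tableau for the formula:
1. ¬(◇□(r → (p ∧ q)) → □(r → (p ∧ q))) ∧ □(¬q → ¬s), u
2. ¬(◇□(r → (p ∧ q)) → □(r → (p ∧ q))), u
3. □(¬q → ¬s), u
4. ◇□(r → (p ∧ q)), u
5. ¬□(r → (p ∧ q)), u
6. ¬q → ¬s, u
7. ¬s, u
8. □(r → (p ∧ q)), v
9. ¬q → ¬s, v
10. r → (p ∧ q), v
11. ¬s, v
12. p ∧ q, v
13. p, v
14. q, v
15. ¬(r → (p ∧ q)), w
16. r, w
17. ¬(p ∧ q), w
18. ¬q → ¬s, w
19. ¬q, w
20. ¬s, w
Accessibility: uRu, uRv, uRw, vRv, wRw
Complete open branch: satisfiable in S4, hence also in K, T (this S4-model is also a K-model and a T-model).
S5-tableau for the formula:
1. ¬(◇□(r → (p ∧ q)) → □(r → (p ∧ q))) ∧ □(¬q → ¬s), u
2. ¬(◇□(r → (p ∧ q)) → □(r → (p ∧ q))), u
3. □(¬q → ¬s), u
4. ◇□(r → (p ∧ q)), u
5. ¬□(r → (p ∧ q)), u
6. ¬q → ¬s, u
7. ¬s, u
8. □(r → (p ∧ q)), v
9. ¬q → ¬s, v
10. r → (p ∧ q), u
11. r → (p ∧ q), v
12. ¬s, v
13. p ∧ q, u
14. p, u
15. q, u
16. p ∧ q, v
17. p, v
18. q, v
19. ¬(r → (p ∧ q)), w
20. r, w
21. ¬(p ∧ q), w
22. ¬q → ¬s, w
23. r → (p ∧ q), w
24. ¬q, w
25. ¬s, w
26. p ∧ q, w
27. p, w
28. q, w
Accessibility: uRu, uRv, uRw, vRu, vRv, vRw, wRu, wRv, wRw
Branch closes: q and ¬q both at w.
Every branch closes (one shown): unsatisfiable in S5.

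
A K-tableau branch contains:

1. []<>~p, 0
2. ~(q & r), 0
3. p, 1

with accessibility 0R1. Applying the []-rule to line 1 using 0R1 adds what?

<>~p, 1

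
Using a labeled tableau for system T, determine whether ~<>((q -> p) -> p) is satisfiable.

Satisfiable (open branch found)

1. ~<>((q -> p) -> p), u
2. ~((q -> p) -> p), u
3. q -> p, u
4. ~p, u
5. ~q, u
Accessibility: uRu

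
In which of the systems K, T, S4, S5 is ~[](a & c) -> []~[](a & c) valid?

S5-tableau for the negation ~(~[](a & c) -> []~[](a & c)):
1. ~(~[](a & c) -> []~[](a & c)), w0
2. ~[](a & c), w0
3. ~[]~[](a & c), w0
4. ~(a & c), w1
5. ~c, w1
6. [](a & c), w2
7. a & c, w0
8. a, w0
9. c, w0
10. a & c, w1
11. a, w1
12. c, w1
Accessibility: w0Rw0, w0Rw1, w0Rw2, w1Rw0, w1Rw1, w1Rw2, w2Rw0, w2Rw1, w2Rw2
Branch closes: c and ~c both at w1.
Every branch closes (one shown): valid in S5.
S4-tableau for the negation ~(~[](a & c) -> []~[](a & c)):
1. ~(~[](a & c) -> []~[](a & c)), w0
2. ~[](a & c), w0
3. ~[]~[](a & c), w0
4. ~(a & c), w1
5. ~c, w1
6. [](a & c), w2
7. a & c, w2
8. a, w2
9. c, w2
Accessibility: w0Rw0, w0Rw1, w0Rw2, w1Rw1, w2Rw2
Complete open branch: countermodel on an S4-frame, so not valid in S4, nor in K, T (the same frame is also a K-frame and a T-frame).

S5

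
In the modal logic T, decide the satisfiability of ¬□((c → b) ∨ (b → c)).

1. ¬□((c → b) ∨ (b → c)), u
2. ¬((c → b) ∨ (b → c)), v   [¬□-rule on 1: fresh world v, uRv]
3. ¬(c → b), v   [¬∨-rule on 2]
4. ¬(b → c), v   [¬∨-rule on 2]
5. c, v   [¬→-rule on 3]
6. ¬b, v   [¬→-rule on 3]
7. b, v   [¬→-rule on 4]
8. ¬c, v   [¬→-rule on 4]
Accessibility: uRu, uRv, vRv
Branch closes: b and ¬b both at v.
Every branch closes; the branch above is one of them.

Unsatisfiable (every branch closes)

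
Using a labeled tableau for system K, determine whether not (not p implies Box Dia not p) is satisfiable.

1. not (not p implies Box Dia not p), u
2. not p, u   [neg-implies-rule on 1]
3. not Box Dia not p, u   [neg-implies-rule on 1]
4. not Dia not p, v   [neg-Box-rule on 3: fresh world v, uRv]
Accessibility: uRv

Satisfiable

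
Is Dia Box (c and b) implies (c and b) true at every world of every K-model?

No, not valid

Tableau for the negation not (Dia Box (c and b) implies (c and b)):
1. not (Dia Box (c and b) implies (c and b)), 0
2. Dia Box (c and b), 0
3. not (c and b), 0
4. not b, 0
5. Box (c and b), 1
Accessibility: 0R1
The negation has an open branch (countermodel exists).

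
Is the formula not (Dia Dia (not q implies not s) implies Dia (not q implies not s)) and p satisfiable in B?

1. not (Dia Dia (not q implies not s) implies Dia (not q implies not s)) and p, w0
2. not (Dia Dia (not q implies not s) implies Dia (not q implies not s)), w0   [and-rule on 1]
3. p, w0   [and-rule on 1]
4. Dia Dia (not q implies not s), w0   [neg-implies-rule on 2]
5. not Dia (not q implies not s), w0   [neg-implies-rule on 2]
6. not (not q implies not s), w0   [neg-Dia-rule on 5 via w0Rw0]
7. not q, w0   [neg-implies-rule on 6]
8. s, w0   [neg-implies-rule on 6]
9. Dia (not q implies not s), w1   [Dia-rule on 4: fresh world w1, w0Rw1]
10. not (not q implies not s), w1   [neg-Dia-rule on 5 via w0Rw1]
11. not q, w1   [neg-implies-rule on 10]
12. s, w1   [neg-implies-rule on 10]
13. not q implies not s, w2   [Dia-rule on 9: fresh world w2, w1Rw2]
14. not s, w2   [implies-rule on 13 (branches; this branch)]
Accessibility: w0Rw0, w0Rw1, w1Rw0, w1Rw1, w1Rw2, w2Rw1, w2Rw2

Satisfiable (open branch found)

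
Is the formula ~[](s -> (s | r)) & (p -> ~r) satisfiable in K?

Unsatisfiable (every branch closes)

1. ~[](s -> (s | r)) & (p -> ~r), 0
2. ~[](s -> (s | r)), 0   [&-rule on 1]
3. p -> ~r, 0   [&-rule on 1]
4. ~r, 0   [->-rule on 3 (branches; this branch)]
5. ~(s -> (s | r)), 1   [~[]-rule on 2: fresh world 1, 0R1]
6. s, 1   [~->-rule on 5]
7. ~(s | r), 1   [~->-rule on 5]
8. ~s, 1   [~|-rule on 7]
9. ~r, 1   [~|-rule on 7]
Accessibility: 0R1
Branch closes: s and ~s both at 1.
(One branch shown.) All branches close.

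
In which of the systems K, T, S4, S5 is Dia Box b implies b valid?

S5

S5-tableau for the negation not (Dia Box b implies b):
1. not (Dia Box b implies b), 0
2. Dia Box b, 0
3. not b, 0
4. Box b, 1
5. b, 0
Accessibility: 0R0, 0R1, 1R0, 1R1
Branch closes: b and not b both at 0.
Every branch closes (one shown): valid in S5.
S4-tableau for the negation not (Dia Box b implies b):
1. not (Dia Box b implies b), 0
2. Dia Box b, 0
3. not b, 0
4. Box b, 1
5. b, 1
Accessibility: 0R0, 0R1, 1R1
Complete open branch: countermodel on an S4-frame, so not valid in S4, nor in K, T (the same frame is also a K-frame and a T-frame).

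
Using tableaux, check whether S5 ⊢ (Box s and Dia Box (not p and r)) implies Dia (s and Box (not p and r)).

Yes, valid

Tableau for the negation not ((Box s and Dia Box (not p and r)) implies Dia (s and Box (not p and r))):
1. not ((Box s and Dia Box (not p and r)) implies Dia (s and Box (not p and r))), 0
2. Box s and Dia Box (not p and r), 0
3. not Dia (s and Box (not p and r)), 0
4. Box s, 0
5. Dia Box (not p and r), 0
6. not (s and Box (not p and r)), 0
7. s, 0
8. not Box (not p and r), 0
9. Box (not p and r), 1
10. not (s and Box (not p and r)), 1
11. s, 1
12. not p and r, 0
13. not p, 0
14. r, 0
15. not p and r, 1
16. not p, 1
17. r, 1
18. not Box (not p and r), 1
19. not (not p and r), 2
20. not (s and Box (not p and r)), 2
21. s, 2
22. not p and r, 2
23. not p, 2
24. r, 2
25. not r, 2
Accessibility: 0R0, 0R1, 0R2, 1R0, 1R1, 1R2, 2R0, 2R1, 2R2
Branch closes: r and not r both at 2.
All branches of the negation close; one closing branch shown above.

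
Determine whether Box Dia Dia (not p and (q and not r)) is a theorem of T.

Tableau for the negation not Box Dia Dia (not p and (q and not r)):
1. not Box Dia Dia (not p and (q and not r)), w0
2. not Dia Dia (not p and (q and not r)), w1
3. not Dia (not p and (q and not r)), w1
4. not (not p and (q and not r)), w1
5. not (q and not r), w1
6. r, w1
Accessibility: w0Rw0, w0Rw1, w1Rw1
The negation has an open branch (countermodel exists).

Invalid (countermodel exists)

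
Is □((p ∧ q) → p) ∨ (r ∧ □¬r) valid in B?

Tableau for the negation ¬(□((p ∧ q) → p) ∨ (r ∧ □¬r)):
1. ¬(□((p ∧ q) → p) ∨ (r ∧ □¬r)), 0
2. ¬□((p ∧ q) → p), 0
3. ¬(r ∧ □¬r), 0
4. ¬□¬r, 0
5. ¬((p ∧ q) → p), 1
6. p ∧ q, 1
7. ¬p, 1
8. p, 1
9. q, 1
Accessibility: 0R0, 0R1, 1R0, 1R1
Branch closes: p and ¬p both at 1.
Every branch of the negation's tableau closes; the branch above is one of them.

Valid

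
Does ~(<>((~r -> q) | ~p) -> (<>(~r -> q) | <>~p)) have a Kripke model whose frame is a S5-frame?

Unsatisfiable (every branch closes)

1. ~(<>((~r -> q) | ~p) -> (<>(~r -> q) | <>~p)), 0
2. <>((~r -> q) | ~p), 0
3. ~(<>(~r -> q) | <>~p), 0
4. ~<>(~r -> q), 0
5. ~<>~p, 0
6. ~(~r -> q), 0
7. ~r, 0
8. ~q, 0
9. p, 0
10. (~r -> q) | ~p, 1
11. ~(~r -> q), 1
12. ~r, 1
13. ~q, 1
14. p, 1
15. ~r -> q, 1
16. q, 1
Accessibility: 0R0, 0R1, 1R0, 1R1
Branch closes: q and ~q both at 1.
Every branch closes; the branch above is one of them.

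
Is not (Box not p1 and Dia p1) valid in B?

Valid in B

Tableau for the negation Box not p1 and Dia p1:
1. Box not p1 and Dia p1, w0
2. Box not p1, w0   [and-rule on 1]
3. Dia p1, w0   [and-rule on 1]
4. not p1, w0   [Box-rule on 2 via w0Rw0]
5. p1, w1   [Dia-rule on 3: fresh world w1, w0Rw1]
6. not p1, w1   [Box-rule on 2 via w0Rw1]
Accessibility: w0Rw0, w0Rw1, w1Rw0, w1Rw1
Branch closes: p1 and not p1 both at w1.
Every branch of the negation's tableau closes; the branch above is one of them.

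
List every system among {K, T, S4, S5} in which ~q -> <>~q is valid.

T, S4, S5

T-tableau for the negation ~(~q -> <>~q):
1. ~(~q -> <>~q), 0
2. ~q, 0
3. ~<>~q, 0
4. q, 0
Accessibility: 0R0
Branch closes: q and ~q both at 0.
Every branch closes (one shown): valid in T, hence also in S4, S5 (every theorem of T is a theorem of S4 and S5).
K-tableau for the negation ~(~q -> <>~q):
1. ~(~q -> <>~q), 0
2. ~q, 0
3. ~<>~q, 0
Complete open branch: countermodel on a K-frame, so not valid in K.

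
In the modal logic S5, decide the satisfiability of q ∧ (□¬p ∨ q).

1. q ∧ (□¬p ∨ q), u
2. q, u   [∧-rule on 1]
3. □¬p ∨ q, u   [∧-rule on 1]
Accessibility: uRu

Yes, satisfiable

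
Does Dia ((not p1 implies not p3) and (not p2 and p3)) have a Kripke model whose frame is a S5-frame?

Satisfiable

1. Dia ((not p1 implies not p3) and (not p2 and p3)), 0
2. (not p1 implies not p3) and (not p2 and p3), 1
3. not p1 implies not p3, 1
4. not p2 and p3, 1
5. not p2, 1
6. p3, 1
7. p1, 1
Accessibility: 0R0, 0R1, 1R0, 1R1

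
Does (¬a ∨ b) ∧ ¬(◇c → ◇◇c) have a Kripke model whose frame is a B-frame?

1. (¬a ∨ b) ∧ ¬(◇c → ◇◇c), w0
2. ¬a ∨ b, w0
3. ¬(◇c → ◇◇c), w0
4. ◇c, w0
5. ¬◇◇c, w0
6. ¬◇c, w0
7. ¬c, w0
8. b, w0
9. c, w1
10. ¬◇c, w1
11. ¬c, w1
Accessibility: w0Rw0, w0Rw1, w1Rw0, w1Rw1
Branch closes: c and ¬c both at w1.
Every branch closes; the branch above is one of them.

No, unsatisfiable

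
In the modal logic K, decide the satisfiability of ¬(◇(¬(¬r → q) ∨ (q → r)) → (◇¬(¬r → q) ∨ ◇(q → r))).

1. ¬(◇(¬(¬r → q) ∨ (q → r)) → (◇¬(¬r → q) ∨ ◇(q → r))), w0
2. ◇(¬(¬r → q) ∨ (q → r)), w0
3. ¬(◇¬(¬r → q) ∨ ◇(q → r)), w0
4. ¬◇¬(¬r → q), w0
5. ¬◇(q → r), w0
6. ¬(¬r → q) ∨ (q → r), w1
7. ¬r → q, w1
8. ¬(q → r), w1
9. q, w1
10. ¬r, w1
11. q → r, w1
12. r, w1
Accessibility: w0Rw1
Branch closes: r and ¬r both at w1.
All branches of the tableau close; one closing branch shown above.

Unsatisfiable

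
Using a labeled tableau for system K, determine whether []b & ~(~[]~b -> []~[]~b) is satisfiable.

1. []b & ~(~[]~b -> []~[]~b), w0
2. []b, w0
3. ~(~[]~b -> []~[]~b), w0
4. ~[]~b, w0
5. ~[]~[]~b, w0
6. b, w1
7. []~b, w2
8. b, w2
Accessibility: w0Rw1, w0Rw2

Satisfiable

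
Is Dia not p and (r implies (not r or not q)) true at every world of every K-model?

Tableau for the negation not (Dia not p and (r implies (not r or not q))):
1. not (Dia not p and (r implies (not r or not q))), u
2. not (r implies (not r or not q)), u   [neg-and-rule on 1 (branches; this branch)]
3. r, u   [neg-implies-rule on 2]
4. not (not r or not q), u   [neg-implies-rule on 2]
5. q, u   [neg-or-rule on 4]
The negation has an open branch (countermodel exists).

Not valid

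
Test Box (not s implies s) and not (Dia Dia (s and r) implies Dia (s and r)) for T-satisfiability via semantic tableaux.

Satisfiable

1. Box (not s implies s) and not (Dia Dia (s and r) implies Dia (s and r)), 0
2. Box (not s implies s), 0   [and-rule on 1]
3. not (Dia Dia (s and r) implies Dia (s and r)), 0   [and-rule on 1]
4. Dia Dia (s and r), 0   [neg-implies-rule on 3]
5. not Dia (s and r), 0   [neg-implies-rule on 3]
6. not s implies s, 0   [Box-rule on 2 via 0R0]
7. not (s and r), 0   [neg-Dia-rule on 5 via 0R0]
8. s, 0   [implies-rule on 6 (branches; this branch)]
9. not r, 0   [neg-and-rule on 7 (branches; this branch)]
10. Dia (s and r), 1   [Dia-rule on 4: fresh world 1, 0R1]
11. not s implies s, 1   [Box-rule on 2 via 0R1]
12. not (s and r), 1   [neg-Dia-rule on 5 via 0R1]
13. s, 1   [implies-rule on 11 (branches; this branch)]
14. not r, 1   [neg-and-rule on 12 (branches; this branch)]
15. s and r, 2   [Dia-rule on 10: fresh world 2, 1R2]
16. s, 2   [and-rule on 15]
17. r, 2   [and-rule on 15]
Accessibility: 0R0, 0R1, 1R1, 1R2, 2R2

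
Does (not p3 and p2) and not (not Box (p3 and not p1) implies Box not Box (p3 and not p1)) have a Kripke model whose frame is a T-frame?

1. (not p3 and p2) and not (not Box (p3 and not p1) implies Box not Box (p3 and not p1)), w0
2. not p3 and p2, w0   [and-rule on 1]
3. not (not Box (p3 and not p1) implies Box not Box (p3 and not p1)), w0   [and-rule on 1]
4. not p3, w0   [and-rule on 2]
5. p2, w0   [and-rule on 2]
6. not Box (p3 and not p1), w0   [neg-implies-rule on 3]
7. not Box not Box (p3 and not p1), w0   [neg-implies-rule on 3]
8. not (p3 and not p1), w1   [neg-Box-rule on 6: fresh world w1, w0Rw1]
9. p1, w1   [neg-and-rule on 8 (branches; this branch)]
10. Box (p3 and not p1), w2   [neg-Box-rule on 7: fresh world w2, w0Rw2]
11. p3 and not p1, w2   [Box-rule on 10 via w2Rw2]
12. p3, w2   [and-rule on 11]
13. not p1, w2   [and-rule on 11]
Accessibility: w0Rw0, w0Rw1, w0Rw2, w1Rw1, w2Rw2

Yes, satisfiable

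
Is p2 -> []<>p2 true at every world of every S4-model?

Invalid (countermodel exists)

Tableau for the negation ~(p2 -> []<>p2):
1. ~(p2 -> []<>p2), w0
2. p2, w0   [~->-rule on 1]
3. ~[]<>p2, w0   [~->-rule on 1]
4. ~<>p2, w1   [~[]-rule on 3: fresh world w1, w0Rw1]
5. ~p2, w1   [~<>-rule on 4 via w1Rw1]
Accessibility: w0Rw0, w0Rw1, w1Rw1
The negation has an open branch (countermodel exists).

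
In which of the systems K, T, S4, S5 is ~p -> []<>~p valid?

S5

S4-tableau for the negation ~(~p -> []<>~p):
1. ~(~p -> []<>~p), w0
2. ~p, w0
3. ~[]<>~p, w0
4. ~<>~p, w1
5. p, w1
Accessibility: w0Rw0, w0Rw1, w1Rw1
Complete open branch: countermodel on an S4-frame, so not valid in S4, nor in K, T (the same frame is also a K-frame and a T-frame).
S5-tableau for the negation ~(~p -> []<>~p):
1. ~(~p -> []<>~p), w0
2. ~p, w0
3. ~[]<>~p, w0
4. ~<>~p, w1
5. p, w0
Accessibility: w0Rw0, w0Rw1, w1Rw0, w1Rw1
Branch closes: p and ~p both at w0.
Every branch closes (one shown): valid in S5.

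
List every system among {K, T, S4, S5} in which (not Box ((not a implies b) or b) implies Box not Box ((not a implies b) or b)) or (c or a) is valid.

S5

S4-tableau for the negation not ((not Box ((not a implies b) or b) implies Box not Box ((not a implies b) or b)) or (c or a)):
1. not ((not Box ((not a implies b) or b) implies Box not Box ((not a implies b) or b)) or (c or a)), u
2. not (not Box ((not a implies b) or b) implies Box not Box ((not a implies b) or b)), u   [neg-or-rule on 1]
3. not (c or a), u   [neg-or-rule on 1]
4. not Box ((not a implies b) or b), u   [neg-implies-rule on 2]
5. not Box not Box ((not a implies b) or b), u   [neg-implies-rule on 2]
6. not c, u   [neg-or-rule on 3]
7. not a, u   [neg-or-rule on 3]
8. not ((not a implies b) or b), v   [neg-Box-rule on 4: fresh world v, uRv]
9. not (not a implies b), v   [neg-or-rule on 8]
10. not b, v   [neg-or-rule on 8]
11. not a, v   [neg-implies-rule on 9]
12. Box ((not a implies b) or b), w   [neg-Box-rule on 5: fresh world w, uRw]
13. (not a implies b) or b, w   [Box-rule on 12 via wRw]
14. b, w   [or-rule on 13 (branches; this branch)]
Accessibility: uRu, uRv, uRw, vRv, wRw
Complete open branch: countermodel on an S4-frame, so not valid in S4, nor in K, T (the same frame is also a K-frame and a T-frame).
S5-tableau for the negation not ((not Box ((not a implies b) or b) implies Box not Box ((not a implies b) or b)) or (c or a)):
1. not ((not Box ((not a implies b) or b) implies Box not Box ((not a implies b) or b)) or (c or a)), u
2. not (not Box ((not a implies b) or b) implies Box not Box ((not a implies b) or b)), u   [neg-or-rule on 1]
3. not (c or a), u   [neg-or-rule on 1]
4. not Box ((not a implies b) or b), u   [neg-implies-rule on 2]
5. not Box not Box ((not a implies b) or b), u   [neg-implies-rule on 2]
6. not c, u   [neg-or-rule on 3]
7. not a, u   [neg-or-rule on 3]
8. not ((not a implies b) or b), v   [neg-Box-rule on 4: fresh world v, uRv]
9. not (not a implies b), v   [neg-or-rule on 8]
10. not b, v   [neg-or-rule on 8]
11. not a, v   [neg-implies-rule on 9]
12. Box ((not a implies b) or b), w   [neg-Box-rule on 5: fresh world w, uRw]
13. (not a implies b) or b, u   [Box-rule on 12 via wRu]
14. (not a implies b) or b, v   [Box-rule on 12 via wRv]
15. (not a implies b) or b, w   [Box-rule on 12 via wRw]
16. not a implies b, u   [or-rule on 13 (branches; this branch)]
17. not a implies b, v   [or-rule on 14 (branches; this branch)]
18. b, w   [or-rule on 15 (branches; this branch)]
19. b, u   [implies-rule on 16 (branches; this branch)]
20. b, v   [implies-rule on 17 (branches; this branch)]
Accessibility: uRu, uRv, uRw, vRu, vRv, vRw, wRu, wRv, wRw
Branch closes: b and not b both at v.
Every branch closes (one shown): valid in S5.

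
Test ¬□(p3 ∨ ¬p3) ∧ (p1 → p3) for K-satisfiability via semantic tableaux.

1. ¬□(p3 ∨ ¬p3) ∧ (p1 → p3), w0
2. ¬□(p3 ∨ ¬p3), w0
3. p1 → p3, w0
4. p3, w0
5. ¬(p3 ∨ ¬p3), w1
6. ¬p3, w1
7. p3, w1
Accessibility: w0Rw1
Branch closes: p3 and ¬p3 both at w1.
All branches of the tableau close; one closing branch shown above.

Unsatisfiable (every branch closes)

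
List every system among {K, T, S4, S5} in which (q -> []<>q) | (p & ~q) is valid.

S5-tableau for the negation ~((q -> []<>q) | (p & ~q)):
1. ~((q -> []<>q) | (p & ~q)), 0
2. ~(q -> []<>q), 0
3. ~(p & ~q), 0
4. q, 0
5. ~[]<>q, 0
6. ~<>q, 1
7. ~q, 0
Accessibility: 0R0, 0R1, 1R0, 1R1
Branch closes: q and ~q both at 0.
Every branch closes (one shown): valid in S5.
S4-tableau for the negation ~((q -> []<>q) | (p & ~q)):
1. ~((q -> []<>q) | (p & ~q)), 0
2. ~(q -> []<>q), 0
3. ~(p & ~q), 0
4. q, 0
5. ~[]<>q, 0
6. ~<>q, 1
7. ~q, 1
Accessibility: 0R0, 0R1, 1R1
Complete open branch: countermodel on an S4-frame, so not valid in S4, nor in K, T (the same frame is also a K-frame and a T-frame).

S5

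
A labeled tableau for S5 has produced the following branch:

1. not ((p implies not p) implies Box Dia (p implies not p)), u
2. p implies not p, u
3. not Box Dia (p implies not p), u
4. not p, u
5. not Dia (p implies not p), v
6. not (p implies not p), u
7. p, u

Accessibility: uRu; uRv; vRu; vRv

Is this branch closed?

Both p and not p appear at u.

Yes, closed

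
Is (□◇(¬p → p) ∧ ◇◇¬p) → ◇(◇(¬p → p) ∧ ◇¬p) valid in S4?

Tableau for the negation ¬((□◇(¬p → p) ∧ ◇◇¬p) → ◇(◇(¬p → p) ∧ ◇¬p)):
1. ¬((□◇(¬p → p) ∧ ◇◇¬p) → ◇(◇(¬p → p) ∧ ◇¬p)), w0
2. □◇(¬p → p) ∧ ◇◇¬p, w0   [¬→-rule on 1]
3. ¬◇(◇(¬p → p) ∧ ◇¬p), w0   [¬→-rule on 1]
4. □◇(¬p → p), w0   [∧-rule on 2]
5. ◇◇¬p, w0   [∧-rule on 2]
6. ¬(◇(¬p → p) ∧ ◇¬p), w0   [¬◇-rule on 3 via w0Rw0]
7. ◇(¬p → p), w0   [□-rule on 4 via w0Rw0]
8. ¬◇¬p, w0   [¬∧-rule on 6 (branches; this branch)]
9. p, w0   [¬◇-rule on 8 via w0Rw0]
10. ◇¬p, w1   [◇-rule on 5: fresh world w1, w0Rw1]
11. ¬(◇(¬p → p) ∧ ◇¬p), w1   [¬◇-rule on 3 via w0Rw1]
12. ◇(¬p → p), w1   [□-rule on 4 via w0Rw1]
13. p, w1   [¬◇-rule on 8 via w0Rw1]
14. ¬◇¬p, w1   [¬∧-rule on 11 (branches; this branch)]
15. ¬p → p, w2   [◇-rule on 7: fresh world w2, w0Rw2]
16. ¬(◇(¬p → p) ∧ ◇¬p), w2   [¬◇-rule on 3 via w0Rw2]
17. ◇(¬p → p), w2   [□-rule on 4 via w0Rw2]
18. p, w2   [¬◇-rule on 8 via w0Rw2]
19. ¬◇¬p, w2   [¬∧-rule on 16 (branches; this branch)]
20. ¬p, w3   [◇-rule on 10: fresh world w3, w1Rw3]
21. ¬(◇(¬p → p) ∧ ◇¬p), w3   [¬◇-rule on 3 via w0Rw3]
22. ◇(¬p → p), w3   [□-rule on 4 via w0Rw3]
23. p, w3   [¬◇-rule on 8 via w0Rw3]
Accessibility: w0Rw0, w0Rw1, w0Rw2, w0Rw3, w1Rw1, w1Rw3, w2Rw2, w3Rw3
Branch closes: p and ¬p both at w3.
All branches of the negation close; one closing branch shown above.

Valid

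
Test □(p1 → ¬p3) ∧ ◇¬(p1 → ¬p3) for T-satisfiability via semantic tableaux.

Unsatisfiable (every branch closes)

1. □(p1 → ¬p3) ∧ ◇¬(p1 → ¬p3), 0
2. □(p1 → ¬p3), 0   [∧-rule on 1]
3. ◇¬(p1 → ¬p3), 0   [∧-rule on 1]
4. p1 → ¬p3, 0   [□-rule on 2 via 0R0]
5. ¬p3, 0   [→-rule on 4 (branches; this branch)]
6. ¬(p1 → ¬p3), 1   [◇-rule on 3: fresh world 1, 0R1]
7. p1, 1   [¬→-rule on 6]
8. p3, 1   [¬→-rule on 6]
9. p1 → ¬p3, 1   [□-rule on 2 via 0R1]
10. ¬p3, 1   [→-rule on 9 (branches; this branch)]
Accessibility: 0R0, 0R1, 1R1
Branch closes: p3 and ¬p3 both at 1.
Every branch closes; the branch above is one of them.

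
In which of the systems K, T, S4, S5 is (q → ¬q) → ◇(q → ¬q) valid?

T-tableau for the negation ¬((q → ¬q) → ◇(q → ¬q)):
1. ¬((q → ¬q) → ◇(q → ¬q)), u
2. q → ¬q, u   [¬→-rule on 1]
3. ¬◇(q → ¬q), u   [¬→-rule on 1]
4. ¬(q → ¬q), u   [¬◇-rule on 3 via uRu]
5. q, u   [¬→-rule on 4]
6. ¬q, u   [→-rule on 2 (branches; this branch)]
Accessibility: uRu
Branch closes: q and ¬q both at u.
Every branch closes (one shown): valid in T, hence also in S4, S5 (every theorem of T is a theorem of S4 and S5).
K-tableau for the negation ¬((q → ¬q) → ◇(q → ¬q)):
1. ¬((q → ¬q) → ◇(q → ¬q)), u
2. q → ¬q, u   [¬→-rule on 1]
3. ¬◇(q → ¬q), u   [¬→-rule on 1]
4. ¬q, u   [→-rule on 2 (branches; this branch)]
Complete open branch: countermodel on a K-frame, so not valid in K.

T, S4, S5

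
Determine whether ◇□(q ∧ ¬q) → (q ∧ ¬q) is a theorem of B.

Tableau for the negation ¬(◇□(q ∧ ¬q) → (q ∧ ¬q)):
1. ¬(◇□(q ∧ ¬q) → (q ∧ ¬q)), w0
2. ◇□(q ∧ ¬q), w0
3. ¬(q ∧ ¬q), w0
4. q, w0
5. □(q ∧ ¬q), w1
6. q ∧ ¬q, w0
7. ¬q, w0
Accessibility: w0Rw0, w0Rw1, w1Rw0, w1Rw1
Branch closes: q and ¬q both at w0.
All branches of the negation close; one closing branch shown above.

Yes, valid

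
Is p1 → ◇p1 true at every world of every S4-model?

Tableau for the negation ¬(p1 → ◇p1):
1. ¬(p1 → ◇p1), w0
2. p1, w0   [¬→-rule on 1]
3. ¬◇p1, w0   [¬→-rule on 1]
4. ¬p1, w0   [¬◇-rule on 3 via w0Rw0]
Accessibility: w0Rw0
Branch closes: p1 and ¬p1 both at w0.
All branches of the negation close; one closing branch shown above.

Yes, valid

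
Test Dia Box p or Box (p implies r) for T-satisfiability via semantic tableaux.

1. Dia Box p or Box (p implies r), 0
2. Box (p implies r), 0
3. p implies r, 0
4. r, 0
Accessibility: 0R0

Satisfiable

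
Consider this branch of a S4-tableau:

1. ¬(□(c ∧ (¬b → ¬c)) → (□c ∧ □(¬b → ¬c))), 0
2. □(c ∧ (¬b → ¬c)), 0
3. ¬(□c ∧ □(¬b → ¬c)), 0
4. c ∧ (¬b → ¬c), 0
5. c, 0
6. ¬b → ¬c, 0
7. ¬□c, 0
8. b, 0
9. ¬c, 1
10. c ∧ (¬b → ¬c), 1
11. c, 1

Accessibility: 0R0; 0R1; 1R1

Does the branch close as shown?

Both c and ¬c appear at 1.

Closed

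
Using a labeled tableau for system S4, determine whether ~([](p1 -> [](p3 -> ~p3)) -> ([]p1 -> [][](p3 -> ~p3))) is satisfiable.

Unsatisfiable (every branch closes)

1. ~([](p1 -> [](p3 -> ~p3)) -> ([]p1 -> [][](p3 -> ~p3))), w0
2. [](p1 -> [](p3 -> ~p3)), w0
3. ~([]p1 -> [][](p3 -> ~p3)), w0
4. []p1, w0
5. ~[][](p3 -> ~p3), w0
6. p1 -> [](p3 -> ~p3), w0
7. p1, w0
8. [](p3 -> ~p3), w0
9. p3 -> ~p3, w0
10. ~p3, w0
11. ~[](p3 -> ~p3), w1
12. p1 -> [](p3 -> ~p3), w1
13. p1, w1
14. p3 -> ~p3, w1
15. [](p3 -> ~p3), w1
16. ~p3, w1
17. ~(p3 -> ~p3), w2
18. p3, w2
19. p1 -> [](p3 -> ~p3), w2
20. p1, w2
21. p3 -> ~p3, w2
22. [](p3 -> ~p3), w2
23. ~p3, w2
Accessibility: w0Rw0, w0Rw1, w0Rw2, w1Rw1, w1Rw2, w2Rw2
Branch closes: p3 and ~p3 both at w2.
All branches of the tableau close; one closing branch shown above.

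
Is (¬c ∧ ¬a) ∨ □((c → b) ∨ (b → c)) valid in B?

Yes, valid

Tableau for the negation ¬((¬c ∧ ¬a) ∨ □((c → b) ∨ (b → c))):
1. ¬((¬c ∧ ¬a) ∨ □((c → b) ∨ (b → c))), u
2. ¬(¬c ∧ ¬a), u   [¬∨-rule on 1]
3. ¬□((c → b) ∨ (b → c)), u   [¬∨-rule on 1]
4. a, u   [¬∧-rule on 2 (branches; this branch)]
5. ¬((c → b) ∨ (b → c)), v   [¬□-rule on 3: fresh world v, uRv]
6. ¬(c → b), v   [¬∨-rule on 5]
7. ¬(b → c), v   [¬∨-rule on 5]
8. c, v   [¬→-rule on 6]
9. ¬b, v   [¬→-rule on 6]
10. b, v   [¬→-rule on 7]
11. ¬c, v   [¬→-rule on 7]
Accessibility: uRu, uRv, vRu, vRv
Branch closes: b and ¬b both at v.
Every branch of the negation's tableau closes; the branch above is one of them.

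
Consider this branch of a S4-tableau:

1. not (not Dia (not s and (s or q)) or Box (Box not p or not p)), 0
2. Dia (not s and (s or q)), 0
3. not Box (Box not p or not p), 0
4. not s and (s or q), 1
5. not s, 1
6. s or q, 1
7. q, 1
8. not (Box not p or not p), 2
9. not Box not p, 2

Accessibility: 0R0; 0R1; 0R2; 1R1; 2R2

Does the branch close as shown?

No world carries both an atom and its negation.

No, open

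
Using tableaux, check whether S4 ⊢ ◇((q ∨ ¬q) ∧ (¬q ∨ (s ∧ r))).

Tableau for the negation ¬◇((q ∨ ¬q) ∧ (¬q ∨ (s ∧ r))):
1. ¬◇((q ∨ ¬q) ∧ (¬q ∨ (s ∧ r))), u
2. ¬((q ∨ ¬q) ∧ (¬q ∨ (s ∧ r))), u
3. ¬(¬q ∨ (s ∧ r)), u
4. q, u
5. ¬(s ∧ r), u
6. ¬r, u
Accessibility: uRu
The negation has an open branch (countermodel exists).

No, not valid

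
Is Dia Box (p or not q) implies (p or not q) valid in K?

Not valid

Tableau for the negation not (Dia Box (p or not q) implies (p or not q)):
1. not (Dia Box (p or not q) implies (p or not q)), w0
2. Dia Box (p or not q), w0   [neg-implies-rule on 1]
3. not (p or not q), w0   [neg-implies-rule on 1]
4. not p, w0   [neg-or-rule on 3]
5. q, w0   [neg-or-rule on 3]
6. Box (p or not q), w1   [Dia-rule on 2: fresh world w1, w0Rw1]
Accessibility: w0Rw1
The negation has an open branch (countermodel exists).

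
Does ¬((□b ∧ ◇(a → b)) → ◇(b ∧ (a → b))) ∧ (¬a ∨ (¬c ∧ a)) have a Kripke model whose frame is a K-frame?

1. ¬((□b ∧ ◇(a → b)) → ◇(b ∧ (a → b))) ∧ (¬a ∨ (¬c ∧ a)), 0
2. ¬((□b ∧ ◇(a → b)) → ◇(b ∧ (a → b))), 0
3. ¬a ∨ (¬c ∧ a), 0
4. □b ∧ ◇(a → b), 0
5. ¬◇(b ∧ (a → b)), 0
6. □b, 0
7. ◇(a → b), 0
8. ¬c ∧ a, 0
9. ¬c, 0
10. a, 0
11. a → b, 1
12. ¬(b ∧ (a → b)), 1
13. b, 1
14. ¬(a → b), 1
15. a, 1
16. ¬b, 1
Accessibility: 0R1
Branch closes: b and ¬b both at 1.
(One branch shown.) All branches close.

Unsatisfiable (every branch closes)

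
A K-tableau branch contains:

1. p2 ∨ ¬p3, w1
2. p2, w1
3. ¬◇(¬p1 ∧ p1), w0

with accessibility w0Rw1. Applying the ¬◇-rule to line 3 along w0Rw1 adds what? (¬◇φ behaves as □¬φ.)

¬(¬p1 ∧ p1), w1

¬◇φ behaves as □¬φ: propagate the negated body to each accessible world.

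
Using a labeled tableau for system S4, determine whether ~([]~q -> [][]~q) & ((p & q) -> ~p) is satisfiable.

1. ~([]~q -> [][]~q) & ((p & q) -> ~p), w0
2. ~([]~q -> [][]~q), w0   [&-rule on 1]
3. (p & q) -> ~p, w0   [&-rule on 1]
4. []~q, w0   [~->-rule on 2]
5. ~[][]~q, w0   [~->-rule on 2]
6. ~q, w0   [[]-rule on 4 via w0Rw0]
7. ~(p & q), w0   [->-rule on 3 (branches; this branch)]
8. ~[]~q, w1   [~[]-rule on 5: fresh world w1, w0Rw1]
9. ~q, w1   [[]-rule on 4 via w0Rw1]
10. q, w2   [~[]-rule on 8: fresh world w2, w1Rw2]
11. ~q, w2   [[]-rule on 4 via w0Rw2]
Accessibility: w0Rw0, w0Rw1, w0Rw2, w1Rw1, w1Rw2, w2Rw2
Branch closes: q and ~q both at w2.
(One branch shown.) All branches close.

No, unsatisfiable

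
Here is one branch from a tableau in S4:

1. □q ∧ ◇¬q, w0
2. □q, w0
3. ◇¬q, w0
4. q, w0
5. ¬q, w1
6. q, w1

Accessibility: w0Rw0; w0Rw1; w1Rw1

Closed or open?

Closed

Both q and ¬q appear at w1.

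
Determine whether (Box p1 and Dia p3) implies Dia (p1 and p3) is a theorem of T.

Tableau for the negation not ((Box p1 and Dia p3) implies Dia (p1 and p3)):
1. not ((Box p1 and Dia p3) implies Dia (p1 and p3)), u
2. Box p1 and Dia p3, u
3. not Dia (p1 and p3), u
4. Box p1, u
5. Dia p3, u
6. not (p1 and p3), u
7. p1, u
8. not p3, u
9. p3, v
10. not (p1 and p3), v
11. p1, v
12. not p3, v
Accessibility: uRu, uRv, vRv
Branch closes: p3 and not p3 both at v.
Every branch of the negation's tableau closes; the branch above is one of them.

Yes, valid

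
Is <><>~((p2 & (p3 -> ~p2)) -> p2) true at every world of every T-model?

Tableau for the negation ~<><>~((p2 & (p3 -> ~p2)) -> p2):
1. ~<><>~((p2 & (p3 -> ~p2)) -> p2), u
2. ~<>~((p2 & (p3 -> ~p2)) -> p2), u
3. (p2 & (p3 -> ~p2)) -> p2, u
4. p2, u
Accessibility: uRu
The negation has an open branch (countermodel exists).

Not valid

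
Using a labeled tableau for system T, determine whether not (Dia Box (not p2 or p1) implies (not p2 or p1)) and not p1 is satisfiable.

1. not (Dia Box (not p2 or p1) implies (not p2 or p1)) and not p1, u
2. not (Dia Box (not p2 or p1) implies (not p2 or p1)), u
3. not p1, u
4. Dia Box (not p2 or p1), u
5. not (not p2 or p1), u
6. p2, u
7. Box (not p2 or p1), v
8. not p2 or p1, v
9. p1, v
Accessibility: uRu, uRv, vRv

Satisfiable (open branch found)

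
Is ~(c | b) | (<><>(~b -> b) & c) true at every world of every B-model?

Invalid (countermodel exists)

Tableau for the negation ~(~(c | b) | (<><>(~b -> b) & c)):
1. ~(~(c | b) | (<><>(~b -> b) & c)), u
2. c | b, u   [~|-rule on 1]
3. ~(<><>(~b -> b) & c), u   [~|-rule on 1]
4. b, u   [|-rule on 2 (branches; this branch)]
5. ~c, u   [~&-rule on 3 (branches; this branch)]
Accessibility: uRu
The negation has an open branch (countermodel exists).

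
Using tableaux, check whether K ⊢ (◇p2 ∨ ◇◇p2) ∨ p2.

Tableau for the negation ¬((◇p2 ∨ ◇◇p2) ∨ p2):
1. ¬((◇p2 ∨ ◇◇p2) ∨ p2), u
2. ¬(◇p2 ∨ ◇◇p2), u
3. ¬p2, u
4. ¬◇p2, u
5. ¬◇◇p2, u
The negation has an open branch (countermodel exists).

Invalid (countermodel exists)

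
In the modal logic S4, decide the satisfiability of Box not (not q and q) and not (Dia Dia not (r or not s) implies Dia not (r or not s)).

1. Box not (not q and q) and not (Dia Dia not (r or not s) implies Dia not (r or not s)), 0
2. Box not (not q and q), 0
3. not (Dia Dia not (r or not s) implies Dia not (r or not s)), 0
4. Dia Dia not (r or not s), 0
5. not Dia not (r or not s), 0
6. not (not q and q), 0
7. r or not s, 0
8. not q, 0
9. not s, 0
10. Dia not (r or not s), 1
11. not (not q and q), 1
12. r or not s, 1
13. not q, 1
14. not s, 1
15. not (r or not s), 2
16. not r, 2
17. s, 2
18. not (not q and q), 2
19. r or not s, 2
20. not q, 2
21. not s, 2
Accessibility: 0R0, 0R1, 0R2, 1R1, 1R2, 2R2
Branch closes: s and not s both at 2.
(One branch shown.) All branches close.

Unsatisfiable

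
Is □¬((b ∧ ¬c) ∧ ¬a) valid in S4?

Tableau for the negation ¬□¬((b ∧ ¬c) ∧ ¬a):
1. ¬□¬((b ∧ ¬c) ∧ ¬a), w0
2. (b ∧ ¬c) ∧ ¬a, w1
3. b ∧ ¬c, w1
4. ¬a, w1
5. b, w1
6. ¬c, w1
Accessibility: w0Rw0, w0Rw1, w1Rw1
The negation has an open branch (countermodel exists).

Invalid (countermodel exists)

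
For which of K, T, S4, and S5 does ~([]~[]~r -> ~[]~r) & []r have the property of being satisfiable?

K

K-tableau for the formula:
1. ~([]~[]~r -> ~[]~r) & []r, u
2. ~([]~[]~r -> ~[]~r), u   [&-rule on 1]
3. []r, u   [&-rule on 1]
4. []~[]~r, u   [~->-rule on 2]
5. []~r, u   [~->-rule on 2]
Complete open branch: satisfiable in K.
T-tableau for the formula:
1. ~([]~[]~r -> ~[]~r) & []r, u
2. ~([]~[]~r -> ~[]~r), u   [&-rule on 1]
3. []r, u   [&-rule on 1]
4. []~[]~r, u   [~->-rule on 2]
5. []~r, u   [~->-rule on 2]
6. r, u   [[]-rule on 3 via uRu]
7. ~[]~r, u   [[]-rule on 4 via uRu]
8. ~r, u   [[]-rule on 5 via uRu]
Accessibility: uRu
Branch closes: r and ~r both at u.
Every branch closes (one shown): unsatisfiable in T, hence also in S4, S5 (every S4/S5-frame is a T-frame).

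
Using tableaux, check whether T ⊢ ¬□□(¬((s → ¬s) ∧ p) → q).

Not valid

Tableau for the negation □□(¬((s → ¬s) ∧ p) → q):
1. □□(¬((s → ¬s) ∧ p) → q), 0
2. □(¬((s → ¬s) ∧ p) → q), 0
3. ¬((s → ¬s) ∧ p) → q, 0
4. q, 0
Accessibility: 0R0
The negation has an open branch (countermodel exists).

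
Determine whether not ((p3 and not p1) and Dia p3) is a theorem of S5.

Tableau for the negation (p3 and not p1) and Dia p3:
1. (p3 and not p1) and Dia p3, w0
2. p3 and not p1, w0   [and-rule on 1]
3. Dia p3, w0   [and-rule on 1]
4. p3, w0   [and-rule on 2]
5. not p1, w0   [and-rule on 2]
6. p3, w1   [Dia-rule on 3: fresh world w1, w0Rw1]
Accessibility: w0Rw0, w0Rw1, w1Rw0, w1Rw1
The negation has an open branch (countermodel exists).

Invalid (countermodel exists)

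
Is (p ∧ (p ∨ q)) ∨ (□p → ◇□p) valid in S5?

Valid in S5

Tableau for the negation ¬((p ∧ (p ∨ q)) ∨ (□p → ◇□p)):
1. ¬((p ∧ (p ∨ q)) ∨ (□p → ◇□p)), u
2. ¬(p ∧ (p ∨ q)), u
3. ¬(□p → ◇□p), u
4. □p, u
5. ¬◇□p, u
6. p, u
7. ¬□p, u
8. ¬(p ∨ q), u
9. ¬p, u
10. ¬q, u
Accessibility: uRu
Branch closes: p and ¬p both at u.
Every branch of the negation's tableau closes; the branch above is one of them.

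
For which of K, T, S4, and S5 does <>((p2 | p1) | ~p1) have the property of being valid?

T-tableau for the negation ~<>((p2 | p1) | ~p1):
1. ~<>((p2 | p1) | ~p1), 0
2. ~((p2 | p1) | ~p1), 0   [~<>-rule on 1 via 0R0]
3. ~(p2 | p1), 0   [~|-rule on 2]
4. p1, 0   [~|-rule on 2]
5. ~p2, 0   [~|-rule on 3]
6. ~p1, 0   [~|-rule on 3]
Accessibility: 0R0
Branch closes: p1 and ~p1 both at 0.
Every branch closes (one shown): valid in T, hence also in S4, S5 (every theorem of T is a theorem of S4 and S5).
K-tableau for the negation ~<>((p2 | p1) | ~p1):
1. ~<>((p2 | p1) | ~p1), 0
Complete open branch: countermodel on a K-frame, so not valid in K.

T, S4, S5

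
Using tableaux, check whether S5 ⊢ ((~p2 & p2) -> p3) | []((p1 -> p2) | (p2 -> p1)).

Tableau for the negation ~(((~p2 & p2) -> p3) | []((p1 -> p2) | (p2 -> p1))):
1. ~(((~p2 & p2) -> p3) | []((p1 -> p2) | (p2 -> p1))), w0
2. ~((~p2 & p2) -> p3), w0   [~|-rule on 1]
3. ~[]((p1 -> p2) | (p2 -> p1)), w0   [~|-rule on 1]
4. ~p2 & p2, w0   [~->-rule on 2]
5. ~p3, w0   [~->-rule on 2]
6. ~p2, w0   [&-rule on 4]
7. p2, w0   [&-rule on 4]
Accessibility: w0Rw0
Branch closes: p2 and ~p2 both at w0.
All branches of the negation close; one closing branch shown above.

Valid in S5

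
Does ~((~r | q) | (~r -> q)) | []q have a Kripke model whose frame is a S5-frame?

1. ~((~r | q) | (~r -> q)) | []q, w0
2. []q, w0   [|-rule on 1 (branches; this branch)]
3. q, w0   [[]-rule on 2 via w0Rw0]
Accessibility: w0Rw0

Yes, satisfiable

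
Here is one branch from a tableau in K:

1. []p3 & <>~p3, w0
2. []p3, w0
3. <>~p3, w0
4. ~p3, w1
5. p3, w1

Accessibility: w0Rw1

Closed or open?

Both p3 and ~p3 appear at w1.

Yes, closed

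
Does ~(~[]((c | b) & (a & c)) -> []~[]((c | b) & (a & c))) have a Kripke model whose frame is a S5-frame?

Unsatisfiable

1. ~(~[]((c | b) & (a & c)) -> []~[]((c | b) & (a & c))), 0
2. ~[]((c | b) & (a & c)), 0
3. ~[]~[]((c | b) & (a & c)), 0
4. ~((c | b) & (a & c)), 1
5. ~(a & c), 1
6. ~c, 1
7. []((c | b) & (a & c)), 2
8. (c | b) & (a & c), 0
9. c | b, 0
10. a & c, 0
11. a, 0
12. c, 0
13. (c | b) & (a & c), 1
14. c | b, 1
15. a & c, 1
16. a, 1
17. c, 1
Accessibility: 0R0, 0R1, 0R2, 1R0, 1R1, 1R2, 2R0, 2R1, 2R2
Branch closes: c and ~c both at 1.
Every branch closes; the branch above is one of them.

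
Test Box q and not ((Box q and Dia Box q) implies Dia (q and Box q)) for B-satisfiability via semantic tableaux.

1. Box q and not ((Box q and Dia Box q) implies Dia (q and Box q)), w0
2. Box q, w0   [and-rule on 1]
3. not ((Box q and Dia Box q) implies Dia (q and Box q)), w0   [and-rule on 1]
4. Box q and Dia Box q, w0   [neg-implies-rule on 3]
5. not Dia (q and Box q), w0   [neg-implies-rule on 3]
6. Dia Box q, w0   [and-rule on 4]
7. q, w0   [Box-rule on 2 via w0Rw0]
8. not (q and Box q), w0   [neg-Dia-rule on 5 via w0Rw0]
9. not Box q, w0   [neg-and-rule on 8 (branches; this branch)]
10. Box q, w1   [Dia-rule on 6: fresh world w1, w0Rw1]
11. q, w1   [Box-rule on 2 via w0Rw1]
12. not (q and Box q), w1   [neg-Dia-rule on 5 via w0Rw1]
13. not Box q, w1   [neg-and-rule on 12 (branches; this branch)]
14. not q, w2   [neg-Box-rule on 9: fresh world w2, w0Rw2]
15. q, w2   [Box-rule on 2 via w0Rw2]
Accessibility: w0Rw0, w0Rw1, w0Rw2, w1Rw0, w1Rw1, w2Rw0, w2Rw2
Branch closes: q and not q both at w2.
Every branch closes; the branch above is one of them.

Unsatisfiable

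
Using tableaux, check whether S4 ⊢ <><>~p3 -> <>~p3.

Tableau for the negation ~(<><>~p3 -> <>~p3):
1. ~(<><>~p3 -> <>~p3), w0
2. <><>~p3, w0   [~->-rule on 1]
3. ~<>~p3, w0   [~->-rule on 1]
4. p3, w0   [~<>-rule on 3 via w0Rw0]
5. <>~p3, w1   [<>-rule on 2: fresh world w1, w0Rw1]
6. p3, w1   [~<>-rule on 3 via w0Rw1]
7. ~p3, w2   [<>-rule on 5: fresh world w2, w1Rw2]
8. p3, w2   [~<>-rule on 3 via w0Rw2]
Accessibility: w0Rw0, w0Rw1, w0Rw2, w1Rw1, w1Rw2, w2Rw2
Branch closes: p3 and ~p3 both at w2.
Every branch of the negation's tableau closes; the branch above is one of them.

Valid in S4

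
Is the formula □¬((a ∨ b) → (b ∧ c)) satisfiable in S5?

1. □¬((a ∨ b) → (b ∧ c)), w0
2. ¬((a ∨ b) → (b ∧ c)), w0
3. a ∨ b, w0
4. ¬(b ∧ c), w0
5. b, w0
6. ¬c, w0
Accessibility: w0Rw0

Satisfiable (open branch found)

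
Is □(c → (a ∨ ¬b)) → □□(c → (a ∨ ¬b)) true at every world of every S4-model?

Tableau for the negation ¬(□(c → (a ∨ ¬b)) → □□(c → (a ∨ ¬b))):
1. ¬(□(c → (a ∨ ¬b)) → □□(c → (a ∨ ¬b))), u
2. □(c → (a ∨ ¬b)), u
3. ¬□□(c → (a ∨ ¬b)), u
4. c → (a ∨ ¬b), u
5. a ∨ ¬b, u
6. ¬b, u
7. ¬□(c → (a ∨ ¬b)), v
8. c → (a ∨ ¬b), v
9. a ∨ ¬b, v
10. ¬b, v
11. ¬(c → (a ∨ ¬b)), w
12. c, w
13. ¬(a ∨ ¬b), w
14. ¬a, w
15. b, w
16. c → (a ∨ ¬b), w
17. a ∨ ¬b, w
18. ¬b, w
Accessibility: uRu, uRv, uRw, vRv, vRw, wRw
Branch closes: b and ¬b both at w.
Every branch of the negation's tableau closes; the branch above is one of them.

Yes, valid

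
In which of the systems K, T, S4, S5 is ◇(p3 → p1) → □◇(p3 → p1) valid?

S5-tableau for the negation ¬(◇(p3 → p1) → □◇(p3 → p1)):
1. ¬(◇(p3 → p1) → □◇(p3 → p1)), 0
2. ◇(p3 → p1), 0
3. ¬□◇(p3 → p1), 0
4. p3 → p1, 1
5. p1, 1
6. ¬◇(p3 → p1), 2
7. ¬(p3 → p1), 0
8. p3, 0
9. ¬p1, 0
10. ¬(p3 → p1), 1
11. p3, 1
12. ¬p1, 1
Accessibility: 0R0, 0R1, 0R2, 1R0, 1R1, 1R2, 2R0, 2R1, 2R2
Branch closes: p1 and ¬p1 both at 1.
Every branch closes (one shown): valid in S5.
S4-tableau for the negation ¬(◇(p3 → p1) → □◇(p3 → p1)):
1. ¬(◇(p3 → p1) → □◇(p3 → p1)), 0
2. ◇(p3 → p1), 0
3. ¬□◇(p3 → p1), 0
4. p3 → p1, 1
5. p1, 1
6. ¬◇(p3 → p1), 2
7. ¬(p3 → p1), 2
8. p3, 2
9. ¬p1, 2
Accessibility: 0R0, 0R1, 0R2, 1R1, 2R2
Complete open branch: countermodel on an S4-frame, so not valid in S4, nor in K, T (the same frame is also a K-frame and a T-frame).

S5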